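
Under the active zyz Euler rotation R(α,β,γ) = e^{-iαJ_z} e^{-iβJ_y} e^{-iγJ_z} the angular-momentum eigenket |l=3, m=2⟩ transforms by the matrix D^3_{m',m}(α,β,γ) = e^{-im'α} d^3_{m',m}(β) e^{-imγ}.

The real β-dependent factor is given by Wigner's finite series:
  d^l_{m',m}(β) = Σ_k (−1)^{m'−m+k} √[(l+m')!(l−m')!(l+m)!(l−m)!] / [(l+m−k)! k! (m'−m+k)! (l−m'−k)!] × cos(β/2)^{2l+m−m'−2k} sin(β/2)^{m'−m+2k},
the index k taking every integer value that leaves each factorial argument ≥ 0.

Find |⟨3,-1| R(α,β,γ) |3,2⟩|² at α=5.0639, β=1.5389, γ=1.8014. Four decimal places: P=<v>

P=0.1756

D^3_{-1,2}(5.0639,1.5389,1.8014) = e^{-i·-1·5.0639}·d^3_{-1,2}(1.5389)·e^{-i·2·1.8014}. Compute d first:
Half-angle: c=0.718293, s=0.695740. N=√(2·24·120·1)=75.894664
The bounds max(0,m−m')=3 and min(l+m,l−m')=4 give 2 terms
  k=3: (−1)^0·75.8947/(12)·0.7183^3·0.6957^3 = +0.789364
  k=4: (−1)^1·75.8947/(24)·0.7183^1·0.6957^5 = -0.370286
d^3_{-1,2}(1.5389) = +0.789364 -0.370286 = +0.419077
|D^3_{-1,2}|² = |d^3_{-1,2}(β)|² = (+0.419077)² = 0.175626 (the z-rotation phases have unit modulus)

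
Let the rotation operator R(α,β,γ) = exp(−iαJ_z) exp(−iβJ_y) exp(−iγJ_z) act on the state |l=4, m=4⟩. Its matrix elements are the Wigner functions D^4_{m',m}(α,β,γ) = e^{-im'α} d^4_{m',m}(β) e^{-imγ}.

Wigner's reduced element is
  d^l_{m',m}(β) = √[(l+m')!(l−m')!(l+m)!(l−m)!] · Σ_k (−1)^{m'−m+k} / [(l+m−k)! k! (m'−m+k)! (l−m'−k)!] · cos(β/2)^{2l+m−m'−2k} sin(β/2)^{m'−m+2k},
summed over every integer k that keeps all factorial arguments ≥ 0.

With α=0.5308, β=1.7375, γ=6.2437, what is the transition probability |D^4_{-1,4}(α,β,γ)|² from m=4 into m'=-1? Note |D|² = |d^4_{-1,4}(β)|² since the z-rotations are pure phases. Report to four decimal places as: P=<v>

P=0.2735

First d^4_{-1,4}(β=1.7375), then the phase factors e^{-i(-1)α} and e^{-i(4)γ}:
Half-angle: c=0.645781, s=0.763522. N=√(6·120·40320·1)=5387.986637
Admissible k: 5..5 (factorial args all ≥0)
  k=5: (−1)^0·5387.9866/(720)·0.6458^3·0.7635^5 = +0.522949
d^4_{-1,4}(1.7375) = +0.522949
|D^4_{-1,4}|² = |d^4_{-1,4}(β)|² = (+0.522949)² = 0.273476 (the z-rotation phases have unit modulus)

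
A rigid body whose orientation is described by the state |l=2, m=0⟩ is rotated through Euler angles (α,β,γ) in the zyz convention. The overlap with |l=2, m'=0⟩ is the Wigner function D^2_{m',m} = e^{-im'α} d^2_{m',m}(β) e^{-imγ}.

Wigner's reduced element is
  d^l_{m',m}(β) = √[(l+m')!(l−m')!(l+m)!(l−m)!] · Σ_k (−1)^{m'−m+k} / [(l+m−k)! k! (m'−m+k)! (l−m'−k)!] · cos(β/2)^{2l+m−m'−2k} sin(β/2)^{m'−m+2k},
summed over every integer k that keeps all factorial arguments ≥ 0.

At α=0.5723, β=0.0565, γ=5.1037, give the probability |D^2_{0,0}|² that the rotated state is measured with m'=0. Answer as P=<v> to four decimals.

P=0.9905

First d^2_{0,0}(β=0.0565), then the phase factors e^{-i(0)α} and e^{-i(0)γ}:
Half-angle: c=0.999601, s=0.028246. N=√(2·2·2·2)=4.000000
k: max(0,(0)−(0))=0 … min(2+(0),2−(0))=2
  k=0: (−1)^0·4.0000/(4)·0.9996^4·0.0282^0 = +0.998405
  k=1: (−1)^1·4.0000/(1)·0.9996^2·0.0282^2 = -0.003189
  k=2: (−1)^2·4.0000/(4)·0.9996^0·0.0282^4 = +0.000001
d^2_{0,0}(0.0565) = +0.998405 -0.003189 +0.000001 = +0.995217
|D^2_{0,0}|² = |d^2_{0,0}(β)|² = (+0.995217)² = 0.990456 (the z-rotation phases have unit modulus)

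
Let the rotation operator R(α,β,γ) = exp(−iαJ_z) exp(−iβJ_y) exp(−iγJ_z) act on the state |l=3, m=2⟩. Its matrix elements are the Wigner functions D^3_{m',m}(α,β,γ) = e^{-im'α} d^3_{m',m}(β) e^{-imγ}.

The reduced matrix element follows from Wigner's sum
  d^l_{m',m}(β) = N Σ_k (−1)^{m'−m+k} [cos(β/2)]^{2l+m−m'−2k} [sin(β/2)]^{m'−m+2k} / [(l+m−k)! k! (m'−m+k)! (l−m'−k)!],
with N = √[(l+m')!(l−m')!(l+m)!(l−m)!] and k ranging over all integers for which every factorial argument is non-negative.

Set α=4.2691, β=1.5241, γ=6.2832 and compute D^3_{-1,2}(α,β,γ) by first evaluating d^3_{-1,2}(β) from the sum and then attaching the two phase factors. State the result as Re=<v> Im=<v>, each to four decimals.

Re=-0.1841 Im=-0.3877

First d^3_{-1,2}(β=1.5241), then the phase factors e^{-i(-1)α} and e^{-i(2)γ}:
With c≡cos(β/2)=0.723422 and s≡sin(β/2)=0.690406, N=[2·24·120·1]^{1/2}=75.894664
k∈{3,4} keeps every argument non-negative
  k=3: (−1)^0·75.8947/(12)·0.7234^3·0.6904^3 = +0.787987
  k=4: (−1)^1·75.8947/(24)·0.7234^1·0.6904^5 = -0.358851
d^3_{-1,2}(1.5241) = +0.787987 -0.358851 = +0.429136
Phases: e^{-i·(-1)·4.2691}=-0.428913-0.903346i, e^{-i·(2)·6.2832}=+1.000000-0.000029i ⇒ D=-0.184073-0.387653i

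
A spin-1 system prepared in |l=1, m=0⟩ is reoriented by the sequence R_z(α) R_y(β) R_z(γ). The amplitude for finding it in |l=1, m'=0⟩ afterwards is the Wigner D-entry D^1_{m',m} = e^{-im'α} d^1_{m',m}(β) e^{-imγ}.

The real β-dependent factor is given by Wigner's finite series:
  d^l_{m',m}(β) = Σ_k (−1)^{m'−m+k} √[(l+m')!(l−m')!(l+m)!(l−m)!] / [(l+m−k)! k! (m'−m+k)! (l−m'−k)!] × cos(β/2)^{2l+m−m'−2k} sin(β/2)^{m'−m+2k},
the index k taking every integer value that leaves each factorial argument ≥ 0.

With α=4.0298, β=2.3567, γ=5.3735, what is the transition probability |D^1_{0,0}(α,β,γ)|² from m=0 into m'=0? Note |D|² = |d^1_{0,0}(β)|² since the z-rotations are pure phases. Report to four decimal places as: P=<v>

P=0.5005

First d^1_{0,0}(β=2.3567), then the phase factors e^{-i(0)α} and e^{-i(0)γ}:
With c≡cos(β/2)=0.382450 and s≡sin(β/2)=0.923976, N=[1·1·1·1]^{1/2}=1.000000
k∈{0,1} keeps every argument non-negative
  k=0: (−1)^0·1.0000/(1)·0.3824^2·0.9240^0 = +0.146268
  k=1: (−1)^1·1.0000/(1)·0.3824^0·0.9240^2 = -0.853732
d^1_{0,0}(2.3567) = +0.146268 -0.853732 = -0.707464
|D^1_{0,0}|² = |d^1_{0,0}(β)|² = (-0.707464)² = 0.500506 (the z-rotation phases have unit modulus)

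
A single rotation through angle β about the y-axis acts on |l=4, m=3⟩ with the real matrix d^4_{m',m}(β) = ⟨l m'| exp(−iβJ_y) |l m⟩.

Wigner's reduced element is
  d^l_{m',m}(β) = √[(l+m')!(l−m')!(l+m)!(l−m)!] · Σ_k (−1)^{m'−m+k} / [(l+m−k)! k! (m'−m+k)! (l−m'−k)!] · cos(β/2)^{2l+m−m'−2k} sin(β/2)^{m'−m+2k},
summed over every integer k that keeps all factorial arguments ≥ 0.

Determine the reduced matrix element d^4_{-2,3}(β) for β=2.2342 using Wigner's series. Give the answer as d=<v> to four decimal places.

d^4_{-2,3}(β=2.2342) via Wigner's sum:
Half-angle: c=0.438291, s=0.898833. N=√(2·720·5040·1)=2693.993318
k∈{5,6} keeps every argument non-negative
  k=5: (−1)^0·2693.9933/(240)·0.4383^3·0.8988^5 = +0.554457
  k=6: (−1)^1·2693.9933/(720)·0.4383^1·0.8988^7 = -0.777285
d^4_{-2,3}(2.2342) = +0.554457 -0.777285 = -0.222827

d=-0.2228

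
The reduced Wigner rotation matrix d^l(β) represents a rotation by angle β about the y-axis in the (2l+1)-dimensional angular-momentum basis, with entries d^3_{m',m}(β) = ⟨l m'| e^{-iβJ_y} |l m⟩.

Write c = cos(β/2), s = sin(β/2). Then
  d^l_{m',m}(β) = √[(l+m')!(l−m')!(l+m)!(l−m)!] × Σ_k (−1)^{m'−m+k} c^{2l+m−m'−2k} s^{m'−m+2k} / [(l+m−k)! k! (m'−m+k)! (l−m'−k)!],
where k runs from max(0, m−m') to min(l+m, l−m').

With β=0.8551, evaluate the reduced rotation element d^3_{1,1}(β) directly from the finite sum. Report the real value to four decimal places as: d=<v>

d^3_{1,1}(β=0.8551) via Wigner's sum:
Half-angle: c=0.909984, s=0.414643. N=√(24·2·24·2)=48.000000
Admissible k: 0..2 (factorial args all ≥0)
  k=0: (−1)^0·48.0000/(48)·0.9100^6·0.4146^0 = +0.567811
  k=1: (−1)^1·48.0000/(6)·0.9100^4·0.4146^2 = -0.943134
  k=2: (−1)^2·48.0000/(8)·0.9100^2·0.4146^4 = +0.146864
d^3_{1,1}(0.8551) = +0.567811 -0.943134 +0.146864 = -0.228460

d=-0.2285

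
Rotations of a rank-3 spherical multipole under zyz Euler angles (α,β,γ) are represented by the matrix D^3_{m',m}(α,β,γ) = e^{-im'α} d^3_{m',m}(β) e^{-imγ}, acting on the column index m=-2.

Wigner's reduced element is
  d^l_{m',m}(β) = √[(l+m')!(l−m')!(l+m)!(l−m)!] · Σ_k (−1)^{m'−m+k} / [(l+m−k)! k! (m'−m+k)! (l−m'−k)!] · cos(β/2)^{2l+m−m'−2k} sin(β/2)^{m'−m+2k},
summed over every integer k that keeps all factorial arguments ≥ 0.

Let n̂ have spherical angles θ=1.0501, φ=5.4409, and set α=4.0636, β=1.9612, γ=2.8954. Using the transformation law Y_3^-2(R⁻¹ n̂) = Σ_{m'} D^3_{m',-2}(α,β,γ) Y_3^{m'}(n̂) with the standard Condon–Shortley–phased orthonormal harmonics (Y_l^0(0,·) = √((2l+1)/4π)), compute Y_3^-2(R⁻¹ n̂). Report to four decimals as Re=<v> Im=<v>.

Need the full column D^3_{m',-2} for m'=−3..3 at α=4.0636, β=1.9612, γ=2.8954.
cos(β/2)=0.556524, sin(β/2)=0.830831
d^3_{-3,-2}: single k=1 term ⇒ +0.108645;  D = +0.070227-0.082897i
d^3_{-2,-2}: k∈[0..1] ⇒ +0.029710 -0.331079 = -0.301369;  D = -0.065523-0.294160i
d^3_{-1,-2}: k∈[0..1] ⇒ -0.140260 +0.625203 = +0.484943;  D = -0.440873-0.201992i
d^3_{0,-2}: k∈[0..1] ⇒ +0.362679 -0.808314 = -0.445635;  D = -0.392697+0.210665i
d^3_{1,-2}: k∈[0..1] ⇒ -0.625203 +0.696704 = +0.071502;  D = -0.011138+0.070629i
d^3_{2,-2}: k∈[0..1] ⇒ +0.737887 -0.328910 = +0.408976;  D = -0.283409-0.294857i
d^3_{3,-2}: single k=0 term ⇒ -0.539665;  D = -0.535987+0.062898i
Y_3^{m'}(θ=1.0501,φ=5.4409) and Σ D·Y over m':
  (+0.0702-0.0829i)·(-0.2225+0.1571i)  (-0.0655-0.2942i)·(-0.0434+0.3801i)  (-0.4409-0.2020i)·(+0.0443+0.0497i)  (-0.3927+0.2107i)·(-0.3272+0.0000i)  (-0.0111+0.0706i)·(-0.0443+0.0497i)  (-0.2834-0.2949i)·(-0.0434-0.3801i)  (-0.5360+0.0629i)·(+0.2225+0.1571i)
Y_3^-2(R⁻¹ n̂) = -0.000871-0.035784i

Re=-0.0009 Im=-0.0358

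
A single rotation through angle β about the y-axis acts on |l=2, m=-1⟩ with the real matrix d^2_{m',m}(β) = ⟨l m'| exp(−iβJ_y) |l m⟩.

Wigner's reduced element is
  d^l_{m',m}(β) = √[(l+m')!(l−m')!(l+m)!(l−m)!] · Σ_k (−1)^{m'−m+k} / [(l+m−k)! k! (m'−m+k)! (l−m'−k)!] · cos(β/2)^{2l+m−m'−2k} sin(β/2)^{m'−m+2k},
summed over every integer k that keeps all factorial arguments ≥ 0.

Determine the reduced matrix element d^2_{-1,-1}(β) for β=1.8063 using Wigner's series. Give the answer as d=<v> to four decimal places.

d^2_{-1,-1}(β=1.8063) via Wigner's sum:
c=cos(1.8063/2)=0.619139, s=sin(1.8063/2)=0.785281; N=√[1·6·1·6]=6.000000
Admissible k: 0..1 (factorial args all ≥0)
  k=0: (−1)^0·6.0000/(6)·0.6191^4·0.7853^0 = +0.146945
  k=1: (−1)^1·6.0000/(2)·0.6191^2·0.7853^2 = -0.709167
d^2_{-1,-1}(1.8063) = +0.146945 -0.709167 = -0.562222

d=-0.5622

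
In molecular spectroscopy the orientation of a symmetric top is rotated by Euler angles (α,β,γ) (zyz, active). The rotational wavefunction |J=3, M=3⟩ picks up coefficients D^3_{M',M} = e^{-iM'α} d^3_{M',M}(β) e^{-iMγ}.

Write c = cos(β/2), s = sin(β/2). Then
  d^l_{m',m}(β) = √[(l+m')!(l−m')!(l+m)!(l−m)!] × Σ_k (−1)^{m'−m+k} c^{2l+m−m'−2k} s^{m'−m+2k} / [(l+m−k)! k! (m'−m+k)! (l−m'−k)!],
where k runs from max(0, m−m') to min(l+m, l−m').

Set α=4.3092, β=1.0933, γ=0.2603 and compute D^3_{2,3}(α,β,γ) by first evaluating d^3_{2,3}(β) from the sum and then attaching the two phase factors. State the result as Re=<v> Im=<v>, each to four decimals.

Re=-0.5791 Im=-0.0148

Split into d^3_{2,3}(β=1.0933) × two z-phases.
Half-angle: c=0.854271, s=0.519828. N=√(120·1·720·1)=293.938769
k: max(0,(3)−(2))=1 … min(3+(3),3−(2))=1
  k=1: (−1)^0·293.9388/(120)·0.8543^5·0.5198^1 = +0.579313
d^3_{2,3}(1.0933) = +0.579313
Attach z-rotation phases: D = e^{-i(2)(4.3092)}·(+0.579313)·e^{-i(3)(0.2603)} = -0.579125-0.014758i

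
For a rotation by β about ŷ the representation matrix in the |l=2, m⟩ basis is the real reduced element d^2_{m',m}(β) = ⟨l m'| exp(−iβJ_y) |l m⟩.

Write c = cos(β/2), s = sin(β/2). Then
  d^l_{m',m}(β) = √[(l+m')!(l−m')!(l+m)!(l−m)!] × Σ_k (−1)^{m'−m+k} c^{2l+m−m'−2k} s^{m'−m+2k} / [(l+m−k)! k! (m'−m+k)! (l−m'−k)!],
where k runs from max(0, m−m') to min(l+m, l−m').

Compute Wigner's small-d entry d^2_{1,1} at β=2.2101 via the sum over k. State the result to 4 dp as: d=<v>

d^2_{1,1}(β=2.2101) via Wigner's sum:
With c≡cos(β/2)=0.449090 and s≡sin(β/2)=0.893487, N=[6·1·6·1]^{1/2}=6.000000
The bounds max(0,m−m')=0 and min(l+m,l−m')=1 give 2 terms
  k=0: (−1)^0·6.0000/(6)·0.4491^4·0.8935^0 = +0.040675
  k=1: (−1)^1·6.0000/(2)·0.4491^2·0.8935^2 = -0.483018
d^2_{1,1}(2.2101) = +0.040675 -0.483018 = -0.442343

d=-0.4423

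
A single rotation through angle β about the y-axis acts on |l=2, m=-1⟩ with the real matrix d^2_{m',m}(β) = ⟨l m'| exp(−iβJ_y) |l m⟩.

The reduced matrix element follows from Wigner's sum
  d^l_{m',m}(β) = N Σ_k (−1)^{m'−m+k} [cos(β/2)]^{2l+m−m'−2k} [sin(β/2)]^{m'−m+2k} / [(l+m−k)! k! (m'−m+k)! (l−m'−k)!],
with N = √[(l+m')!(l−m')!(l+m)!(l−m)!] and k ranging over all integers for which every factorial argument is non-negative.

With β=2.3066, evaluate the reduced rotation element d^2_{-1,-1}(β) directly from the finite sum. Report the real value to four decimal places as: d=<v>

d^2_{-1,-1}(β=2.3066) via Wigner's sum:
With c≡cos(β/2)=0.405473 and s≡sin(β/2)=0.914107, N=[1·6·1·6]^{1/2}=6.000000
k: max(0,(-1)−(-1))=0 … min(2+(-1),2−(-1))=1
  k=0: (−1)^0·6.0000/(6)·0.4055^4·0.9141^0 = +0.027030
  k=1: (−1)^1·6.0000/(2)·0.4055^2·0.9141^2 = -0.412135
d^2_{-1,-1}(2.3066) = +0.027030 -0.412135 = -0.385105

d=-0.3851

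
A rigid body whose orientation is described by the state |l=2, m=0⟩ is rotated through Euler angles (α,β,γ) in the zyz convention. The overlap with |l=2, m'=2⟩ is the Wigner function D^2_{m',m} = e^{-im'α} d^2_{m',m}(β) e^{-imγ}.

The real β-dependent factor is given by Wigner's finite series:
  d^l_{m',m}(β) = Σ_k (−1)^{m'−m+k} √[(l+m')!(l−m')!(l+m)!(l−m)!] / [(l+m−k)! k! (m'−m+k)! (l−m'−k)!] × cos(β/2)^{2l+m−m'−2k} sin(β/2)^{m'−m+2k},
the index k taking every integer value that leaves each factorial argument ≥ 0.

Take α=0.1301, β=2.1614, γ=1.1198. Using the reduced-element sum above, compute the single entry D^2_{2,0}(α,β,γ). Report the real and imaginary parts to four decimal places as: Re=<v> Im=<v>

D^2_{2,0}(0.1301,2.1614,1.1198) = e^{-i·2·0.1301}·d^2_{2,0}(2.1614)·e^{-i·0·1.1198}. Compute d first:
With c≡cos(β/2)=0.470711 and s≡sin(β/2)=0.882288, N=[24·1·2·2]^{1/2}=9.797959
Admissible k: 0..0 (factorial args all ≥0)
  k=0: (−1)^2·9.7980/(4)·0.4707^2·0.8823^2 = +0.422478
d^2_{2,0}(2.1614) = +0.422478
Attach z-rotation phases: D = e^{-i(2)(0.1301)}·(+0.422478)·e^{-i(0)(1.1198)} = +0.408257-0.108693i

Re=0.4083 Im=-0.1087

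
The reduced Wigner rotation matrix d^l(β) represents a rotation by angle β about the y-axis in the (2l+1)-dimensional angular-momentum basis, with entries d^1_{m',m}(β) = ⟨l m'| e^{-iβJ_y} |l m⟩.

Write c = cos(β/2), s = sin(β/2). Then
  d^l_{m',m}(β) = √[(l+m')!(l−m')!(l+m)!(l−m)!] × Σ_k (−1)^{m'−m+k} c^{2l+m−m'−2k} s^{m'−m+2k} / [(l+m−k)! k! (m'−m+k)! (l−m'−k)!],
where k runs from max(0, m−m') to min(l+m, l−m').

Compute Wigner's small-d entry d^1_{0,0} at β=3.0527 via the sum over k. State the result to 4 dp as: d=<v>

d=-0.9961

d^1_{0,0}(β=3.0527) via Wigner's sum:
Half-angle: c=0.044432, s=0.999012. N=√(1·1·1·1)=1.000000
k∈{0,1} keeps every argument non-negative
  k=0: (−1)^0·1.0000/(1)·0.0444^2·0.9990^0 = +0.001974
  k=1: (−1)^1·1.0000/(1)·0.0444^0·0.9990^2 = -0.998026
d^1_{0,0}(3.0527) = +0.001974 -0.998026 = -0.996052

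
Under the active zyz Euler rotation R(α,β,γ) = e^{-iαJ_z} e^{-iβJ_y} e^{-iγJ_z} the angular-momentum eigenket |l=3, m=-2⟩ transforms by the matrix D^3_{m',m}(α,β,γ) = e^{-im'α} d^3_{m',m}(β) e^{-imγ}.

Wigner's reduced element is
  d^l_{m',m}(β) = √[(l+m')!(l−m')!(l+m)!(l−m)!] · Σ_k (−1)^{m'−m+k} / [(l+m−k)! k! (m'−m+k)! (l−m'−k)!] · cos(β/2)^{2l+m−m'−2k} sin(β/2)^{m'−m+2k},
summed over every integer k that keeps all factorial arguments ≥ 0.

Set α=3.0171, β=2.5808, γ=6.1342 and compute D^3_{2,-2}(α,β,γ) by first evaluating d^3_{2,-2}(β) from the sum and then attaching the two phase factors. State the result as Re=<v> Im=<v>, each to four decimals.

Split into d^3_{2,-2}(β=2.5808) × two z-phases.
c=cos(2.5808/2)=0.276737, s=sin(2.5808/2)=0.960946; N=√[120·1·1·120]=120.000000
k∈{0,1} keeps every argument non-negative
  k=0: (−1)^4·120.0000/(24)·0.2767^2·0.9609^4 = +0.326512
  k=1: (−1)^5·120.0000/(120)·0.2767^0·0.9609^6 = -0.787396
d^3_{2,-2}(2.5808) = +0.326512 -0.787396 = -0.460885
Phases: e^{-i·(2)·3.0171}=+0.969163+0.246421i, e^{-i·(-2)·6.1342}=+0.955934-0.293581i ⇒ D=-0.460332+0.022568i

Re=-0.4603 Im=0.0226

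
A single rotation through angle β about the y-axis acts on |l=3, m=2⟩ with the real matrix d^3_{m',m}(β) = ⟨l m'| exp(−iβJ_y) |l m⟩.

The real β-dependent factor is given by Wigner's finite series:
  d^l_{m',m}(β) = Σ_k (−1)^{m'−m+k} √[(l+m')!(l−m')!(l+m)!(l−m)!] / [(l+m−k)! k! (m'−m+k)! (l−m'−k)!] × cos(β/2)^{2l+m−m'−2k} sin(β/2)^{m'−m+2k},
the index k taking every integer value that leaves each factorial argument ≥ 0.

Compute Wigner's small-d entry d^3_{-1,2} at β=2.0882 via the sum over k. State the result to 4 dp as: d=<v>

d=-0.2485

d^3_{-1,2}(β=2.0882) via Wigner's sum:
c=cos(2.0882/2)=0.502680, s=sin(2.0882/2)=0.864472; N=√[2·24·120·1]=75.894664
k: max(0,(2)−(-1))=3 … min(3+(2),3−(-1))=4
  k=3: (−1)^0·75.8947/(12)·0.5027^3·0.8645^3 = +0.518990
  k=4: (−1)^1·75.8947/(24)·0.5027^1·0.8645^5 = -0.767446
d^3_{-1,2}(2.0882) = +0.518990 -0.767446 = -0.248456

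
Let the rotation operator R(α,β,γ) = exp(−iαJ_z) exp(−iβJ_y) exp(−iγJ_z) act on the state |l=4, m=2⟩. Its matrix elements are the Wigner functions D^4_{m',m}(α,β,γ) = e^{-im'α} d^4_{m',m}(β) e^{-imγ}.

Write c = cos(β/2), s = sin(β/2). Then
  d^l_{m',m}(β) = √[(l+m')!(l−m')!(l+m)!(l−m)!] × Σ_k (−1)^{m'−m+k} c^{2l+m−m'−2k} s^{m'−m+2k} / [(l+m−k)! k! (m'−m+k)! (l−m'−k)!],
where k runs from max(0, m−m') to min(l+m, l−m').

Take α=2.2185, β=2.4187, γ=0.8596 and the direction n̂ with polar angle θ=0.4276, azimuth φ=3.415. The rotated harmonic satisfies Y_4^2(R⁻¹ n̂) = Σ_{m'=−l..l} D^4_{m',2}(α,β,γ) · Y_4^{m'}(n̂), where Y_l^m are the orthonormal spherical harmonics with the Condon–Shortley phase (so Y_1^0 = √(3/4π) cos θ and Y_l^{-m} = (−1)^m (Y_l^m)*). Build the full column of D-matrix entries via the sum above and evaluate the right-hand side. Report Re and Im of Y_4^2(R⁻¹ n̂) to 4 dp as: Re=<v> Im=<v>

Need the full column D^4_{m',2} for m'=−4..4 at α=2.2185, β=2.4187, γ=0.8596.
cos(β/2)=0.353627, sin(β/2)=0.935386
d^4_{-4,2}: single k=6 term ⇒ +0.443218;  D = +0.285251+0.339225i
d^4_{-3,2}: k∈[5..6] ⇒ +0.355450 -0.828986 = -0.473536;  D = -0.105146+0.461715i
d^4_{-2,2}: k∈[4..6] ⇒ +0.179572 -1.005123 +0.586041 = -0.239510;  D = +0.218322-0.098491i
d^4_{-1,2}: k∈[3..5] ⇒ +0.064006 -0.671737 +0.939982 = +0.332250;  D = +0.291688+0.159085i
d^4_{0,2}: k∈[2..4] ⇒ +0.016232 -0.302857 +0.794620 = +0.507995;  D = -0.075112-0.502411i
d^4_{1,2}: k∈[1..3] ⇒ +0.002744 -0.096008 +0.447825 = +0.354561;  D = -0.248013+0.253383i
d^4_{2,2}: k∈[0..2] ⇒ +0.000245 -0.020532 +0.179572 = +0.159284;  D = +0.158002+0.020172i
d^4_{3,2}: k∈[0..1] ⇒ -0.002420 +0.050803 = +0.048383;  D = -0.024070-0.041970i
d^4_{4,2}: single k=0 term ⇒ +0.009054;  D = -0.003546+0.008331i
Y_4^{m'}(θ=0.4276,φ=3.415) and Σ D·Y over m':
  (+0.2853+0.3392i)·(+0.0060-0.0116i)  (-0.1051+0.4617i)·(-0.0554+0.0594i)  (+0.2183-0.0985i)·(+0.2357-0.1435i)  (+0.2917+0.1591i)·(-0.4806+0.1348i)  (-0.0751-0.5024i)·(+0.2281+0.0000i)  (-0.2480+0.2534i)·(+0.4806+0.1348i)  (+0.1580+0.0202i)·(+0.2357+0.1435i)  (-0.0241-0.0420i)·(+0.0554+0.0594i)  (-0.0035+0.0083i)·(+0.0060+0.0116i)
Y_4^2(R⁻¹ n̂) = -0.275366-0.127356i

Re=-0.2754 Im=-0.1274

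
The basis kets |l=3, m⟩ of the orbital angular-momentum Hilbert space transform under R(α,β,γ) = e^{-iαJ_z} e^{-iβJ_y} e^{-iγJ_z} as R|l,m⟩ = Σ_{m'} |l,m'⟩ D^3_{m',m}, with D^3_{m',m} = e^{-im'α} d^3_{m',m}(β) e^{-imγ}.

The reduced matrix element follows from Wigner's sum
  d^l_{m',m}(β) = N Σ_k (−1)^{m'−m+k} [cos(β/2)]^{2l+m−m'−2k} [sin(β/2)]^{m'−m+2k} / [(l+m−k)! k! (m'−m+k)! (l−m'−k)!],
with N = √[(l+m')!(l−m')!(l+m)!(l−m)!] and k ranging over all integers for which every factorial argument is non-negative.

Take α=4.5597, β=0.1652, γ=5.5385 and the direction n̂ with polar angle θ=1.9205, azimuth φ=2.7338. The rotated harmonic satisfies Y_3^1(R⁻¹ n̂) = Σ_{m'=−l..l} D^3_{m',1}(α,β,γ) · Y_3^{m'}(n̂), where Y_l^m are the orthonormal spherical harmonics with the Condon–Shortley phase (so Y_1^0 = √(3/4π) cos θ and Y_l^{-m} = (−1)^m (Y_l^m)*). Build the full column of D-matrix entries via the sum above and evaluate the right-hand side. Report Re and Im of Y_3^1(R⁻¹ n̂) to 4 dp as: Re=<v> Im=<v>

Need the full column D^3_{m',1} for m'=−3..3 at α=4.5597, β=0.1652, γ=5.5385.
cos(β/2)=0.996591, sin(β/2)=0.082506
d^3_{-3,1}: single k=4 term ⇒ +0.000178;  D = -0.000050+0.000171i
d^3_{-2,1}: k∈[3..4] ⇒ +0.003516 -0.000012 = +0.003504;  D = -0.003171-0.001490i
d^3_{-1,1}: k∈[2..4] ⇒ +0.040289 -0.000368 +0.000000 = +0.039922;  D = +0.022277-0.033128i
d^3_{0,1}: k∈[1..3] ⇒ +0.280970 -0.005777 +0.000013 = +0.275206;  D = +0.202360+0.186518i
d^3_{1,1}: k∈[0..2] ⇒ +0.979717 -0.053719 +0.000276 = +0.926274;  D = -0.724061+0.577684i
d^3_{2,1}: k∈[0..1] ⇒ -0.256490 +0.003516 = -0.252974;  D = +0.125859+0.219443i
d^3_{3,1}: single k=0 term ⇒ +0.026007;  D = +0.024265-0.009357i
Y_3^{m'}(θ=1.9205,φ=2.7338) and Σ D·Y over m':
  (-0.0001+0.0002i)·(-0.1178-0.3253i)  (-0.0032-0.0015i)·(-0.2118-0.2250i)  (+0.0223-0.0331i)·(+0.1151+0.0497i)  (+0.2024+0.1865i)·(+0.3085+0.0000i)  (-0.7241+0.5777i)·(-0.1151+0.0497i)  (+0.1259+0.2194i)·(-0.2118+0.2250i)  (+0.0243-0.0094i)·(+0.1178-0.3253i)
Y_3^1(R⁻¹ n̂) = +0.045445-0.073815i

Re=0.0454 Im=-0.0738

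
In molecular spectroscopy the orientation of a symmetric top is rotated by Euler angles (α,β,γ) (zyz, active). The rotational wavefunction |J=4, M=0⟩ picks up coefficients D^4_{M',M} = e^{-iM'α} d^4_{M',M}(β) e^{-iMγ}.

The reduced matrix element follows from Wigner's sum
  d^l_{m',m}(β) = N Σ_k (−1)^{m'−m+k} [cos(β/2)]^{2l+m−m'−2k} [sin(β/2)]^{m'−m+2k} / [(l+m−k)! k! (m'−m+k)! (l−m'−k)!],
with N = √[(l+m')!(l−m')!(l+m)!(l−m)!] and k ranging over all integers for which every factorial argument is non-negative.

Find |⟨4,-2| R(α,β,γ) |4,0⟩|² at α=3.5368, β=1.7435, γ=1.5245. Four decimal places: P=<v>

P=0.0926

Split into d^4_{-2,0}(β=1.7435) × two z-phases.
Half-angle: c=0.643488, s=0.765456. N=√(2·720·24·24)=910.735966
k: max(0,(0)−(-2))=2 … min(4+(0),4−(-2))=4
  k=2: (−1)^0·910.7360/(96)·0.6435^6·0.7655^2 = +0.394643
  k=3: (−1)^1·910.7360/(36)·0.6435^4·0.7655^4 = -1.489132
  k=4: (−1)^2·910.7360/(96)·0.6435^2·0.7655^6 = +0.790177
d^4_{-2,0}(1.7435) = +0.394643 -1.489132 +0.790177 = -0.304312
|D^4_{-2,0}|² = |d^4_{-2,0}(β)|² = (-0.304312)² = 0.092606 (the z-rotation phases have unit modulus)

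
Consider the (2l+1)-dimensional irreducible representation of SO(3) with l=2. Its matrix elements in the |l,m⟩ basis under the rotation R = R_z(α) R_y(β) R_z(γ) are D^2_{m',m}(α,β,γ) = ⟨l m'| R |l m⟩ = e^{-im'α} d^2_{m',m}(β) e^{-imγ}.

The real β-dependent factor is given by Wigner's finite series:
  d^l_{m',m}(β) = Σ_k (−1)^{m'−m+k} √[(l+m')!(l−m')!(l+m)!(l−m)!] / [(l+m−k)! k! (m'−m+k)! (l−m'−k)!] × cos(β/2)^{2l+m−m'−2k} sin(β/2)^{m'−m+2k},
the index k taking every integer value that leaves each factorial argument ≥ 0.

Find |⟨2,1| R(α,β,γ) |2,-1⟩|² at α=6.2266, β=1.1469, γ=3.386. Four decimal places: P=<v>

Split into d^2_{1,-1}(β=1.1469) × two z-phases.
c=cos(1.1469/2)=0.840034, s=sin(1.1469/2)=0.542533; N=√[6·1·1·6]=6.000000
Admissible k: 0..1 (factorial args all ≥0)
  k=0: (−1)^2·6.0000/(2)·0.8400^2·0.5425^2 = +0.623115
  k=1: (−1)^3·6.0000/(6)·0.8400^0·0.5425^4 = -0.086637
d^2_{1,-1}(1.1469) = +0.623115 -0.086637 = +0.536477
|D^2_{1,-1}|² = |d^2_{1,-1}(β)|² = (+0.536477)² = 0.287808 (the z-rotation phases have unit modulus)

P=0.2878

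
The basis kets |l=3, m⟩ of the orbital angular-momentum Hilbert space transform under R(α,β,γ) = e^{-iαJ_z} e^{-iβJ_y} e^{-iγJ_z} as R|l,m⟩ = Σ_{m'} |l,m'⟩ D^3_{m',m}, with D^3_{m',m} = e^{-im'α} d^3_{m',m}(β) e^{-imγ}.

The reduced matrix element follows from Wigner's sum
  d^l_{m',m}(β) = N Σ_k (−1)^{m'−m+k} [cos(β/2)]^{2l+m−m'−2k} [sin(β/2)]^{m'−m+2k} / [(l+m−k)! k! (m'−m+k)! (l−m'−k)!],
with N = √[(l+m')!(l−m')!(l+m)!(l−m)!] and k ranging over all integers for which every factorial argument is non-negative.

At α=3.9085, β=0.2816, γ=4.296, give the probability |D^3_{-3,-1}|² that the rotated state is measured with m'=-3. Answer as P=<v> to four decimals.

Split into d^3_{-3,-1}(β=0.2816) × two z-phases.
With c≡cos(β/2)=0.990104 and s≡sin(β/2)=0.140335, N=[1·720·2·24]^{1/2}=185.903201
k: max(0,(-1)−(-3))=2 … min(3+(-1),3−(-3))=2
  k=2: (−1)^0·185.9032/(48)·0.9901^4·0.1403^2 = +0.073300
d^3_{-3,-1}(0.2816) = +0.073300
|D^3_{-3,-1}|² = |d^3_{-3,-1}(β)|² = (+0.073300)² = 0.005373 (the z-rotation phases have unit modulus)

P=0.0054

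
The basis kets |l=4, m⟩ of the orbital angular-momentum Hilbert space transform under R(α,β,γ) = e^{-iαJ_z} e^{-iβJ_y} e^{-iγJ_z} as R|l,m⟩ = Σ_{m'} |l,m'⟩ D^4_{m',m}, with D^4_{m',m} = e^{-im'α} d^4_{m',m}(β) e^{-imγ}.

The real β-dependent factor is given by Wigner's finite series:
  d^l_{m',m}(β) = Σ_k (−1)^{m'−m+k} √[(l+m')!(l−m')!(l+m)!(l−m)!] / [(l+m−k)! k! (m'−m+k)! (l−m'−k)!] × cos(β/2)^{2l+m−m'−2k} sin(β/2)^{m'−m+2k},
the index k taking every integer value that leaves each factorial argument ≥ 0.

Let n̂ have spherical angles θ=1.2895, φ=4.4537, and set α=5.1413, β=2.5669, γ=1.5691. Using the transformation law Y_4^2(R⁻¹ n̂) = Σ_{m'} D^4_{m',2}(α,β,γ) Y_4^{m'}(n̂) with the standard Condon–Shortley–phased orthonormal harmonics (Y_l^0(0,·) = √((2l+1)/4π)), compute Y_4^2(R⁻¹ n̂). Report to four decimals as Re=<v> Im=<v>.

Re=0.0597 Im=0.2517

Need the full column D^4_{m',2} for m'=−4..4 at α=5.1413, β=2.5669, γ=1.5691.
cos(β/2)=0.283408, sin(β/2)=0.958999
d^4_{-4,2}: single k=6 term ⇒ +0.330609;  D = +0.048830-0.326983i
d^4_{-3,2}: k∈[5..6] ⇒ +0.207260 -0.791052 = -0.583792;  D = -0.560948+0.161710i
d^4_{-2,2}: k∈[4..6] ⇒ +0.081849 -0.749750 +0.715396 = +0.047495;  D = +0.030944+0.036032i
d^4_{-1,2}: k∈[3..5] ⇒ +0.022805 -0.391684 +0.896968 = +0.528089;  D = -0.221250+0.479507i
d^4_{0,2}: k∈[2..4] ⇒ +0.004521 -0.138043 +0.592729 = +0.459207;  D = -0.459205-0.001558i
d^4_{1,2}: k∈[1..3] ⇒ +0.000598 -0.034208 +0.261123 = +0.227512;  D = -0.093916-0.207224i
d^4_{2,2}: k∈[0..2] ⇒ +0.000042 -0.005719 +0.081849 = +0.076172;  D = +0.050018-0.057449i
d^4_{3,2}: k∈[0..1] ⇒ -0.000527 +0.018101 = +0.017574;  D = +0.016853+0.004982i
d^4_{4,2}: single k=0 term ⇒ +0.002522;  D = +0.000356+0.002497i
Y_4^{m'}(θ=1.2895,φ=4.4537) and Σ D·Y over m':
  (+0.0488-0.3270i)·(+0.1925+0.3241i)  (-0.5609+0.1617i)·(+0.2158-0.2199i)  (+0.0309+0.0360i)·(+0.1236+0.0703i)  (-0.2213+0.4795i)·(+0.0794-0.3001i)  (-0.4592-0.0016i)·(+0.0948+0.0000i)  (-0.0939-0.2072i)·(-0.0794-0.3001i)  (+0.0500-0.0574i)·(+0.1236-0.0703i)  (+0.0169+0.0050i)·(-0.2158-0.2199i)  (+0.0004+0.0025i)·(+0.1925-0.3241i)
Y_4^2(R⁻¹ n̂) = +0.059717+0.251679i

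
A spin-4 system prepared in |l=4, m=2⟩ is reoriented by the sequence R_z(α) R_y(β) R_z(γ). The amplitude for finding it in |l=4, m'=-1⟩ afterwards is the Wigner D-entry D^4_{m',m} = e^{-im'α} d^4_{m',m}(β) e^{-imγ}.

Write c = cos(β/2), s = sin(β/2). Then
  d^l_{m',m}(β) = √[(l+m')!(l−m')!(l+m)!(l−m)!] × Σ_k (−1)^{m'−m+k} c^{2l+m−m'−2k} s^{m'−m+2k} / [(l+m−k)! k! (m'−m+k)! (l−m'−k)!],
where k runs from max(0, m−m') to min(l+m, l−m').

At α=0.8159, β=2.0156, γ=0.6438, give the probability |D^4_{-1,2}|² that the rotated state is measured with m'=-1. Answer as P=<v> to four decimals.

P=0.1050

Split into d^4_{-1,2}(β=2.0156) × two z-phases.
With c≡cos(β/2)=0.533722 and s≡sin(β/2)=0.845660, N=[6·120·720·2]^{1/2}=1018.233765
k: max(0,(2)−(-1))=3 … min(4+(2),4−(-1))=5
  k=3: (−1)^0·1018.2338/(72)·0.5337^5·0.8457^3 = +0.370407
  k=4: (−1)^1·1018.2338/(48)·0.5337^3·0.8457^5 = -1.394861
  k=5: (−1)^2·1018.2338/(240)·0.5337^1·0.8457^7 = +0.700360
d^4_{-1,2}(2.0156) = +0.370407 -1.394861 +0.700360 = -0.324094
|D^4_{-1,2}|² = |d^4_{-1,2}(β)|² = (-0.324094)² = 0.105037 (the z-rotation phases have unit modulus)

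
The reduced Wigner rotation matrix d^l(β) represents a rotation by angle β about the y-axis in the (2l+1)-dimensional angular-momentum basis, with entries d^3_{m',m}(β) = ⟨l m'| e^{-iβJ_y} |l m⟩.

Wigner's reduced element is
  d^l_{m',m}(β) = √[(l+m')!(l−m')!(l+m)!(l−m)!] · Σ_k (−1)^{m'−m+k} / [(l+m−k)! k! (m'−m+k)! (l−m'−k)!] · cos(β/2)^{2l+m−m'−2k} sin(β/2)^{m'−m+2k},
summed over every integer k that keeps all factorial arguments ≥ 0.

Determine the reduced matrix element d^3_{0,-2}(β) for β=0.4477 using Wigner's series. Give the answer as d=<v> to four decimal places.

d=0.2313

d^3_{0,-2}(β=0.4477) via Wigner's sum:
With c≡cos(β/2)=0.975050 and s≡sin(β/2)=0.221985, N=[6·6·1·120]^{1/2}=65.726707
The bounds max(0,m−m')=0 and min(l+m,l−m')=1 give 2 terms
  k=0: (−1)^2·65.7267/(12)·0.9751^4·0.2220^2 = +0.243959
  k=1: (−1)^3·65.7267/(12)·0.9751^2·0.2220^4 = -0.012645
d^3_{0,-2}(0.4477) = +0.243959 -0.012645 = +0.231314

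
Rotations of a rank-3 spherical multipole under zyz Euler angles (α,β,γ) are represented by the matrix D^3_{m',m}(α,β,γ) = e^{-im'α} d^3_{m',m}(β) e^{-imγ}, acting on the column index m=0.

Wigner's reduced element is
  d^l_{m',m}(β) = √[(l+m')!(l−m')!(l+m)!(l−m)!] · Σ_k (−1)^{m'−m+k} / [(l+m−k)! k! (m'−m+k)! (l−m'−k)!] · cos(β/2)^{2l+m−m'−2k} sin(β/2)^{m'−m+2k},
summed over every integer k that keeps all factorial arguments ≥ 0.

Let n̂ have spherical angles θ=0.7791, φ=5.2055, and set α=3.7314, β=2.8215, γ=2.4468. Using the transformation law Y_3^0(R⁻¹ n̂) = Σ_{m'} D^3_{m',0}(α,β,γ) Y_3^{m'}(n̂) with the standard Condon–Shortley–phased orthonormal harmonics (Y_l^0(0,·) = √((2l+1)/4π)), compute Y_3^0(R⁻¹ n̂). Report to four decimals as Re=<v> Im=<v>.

Re=0.2102 Im=0.0000

Need the full column D^3_{m',0} for m'=−3..3 at α=3.7314, β=2.8215, γ=2.4468.
cos(β/2)=0.159364, sin(β/2)=0.987220
d^3_{-3,0}: single k=3 term ⇒ +0.017415;  D = +0.003436-0.017073i
d^3_{-2,0}: k∈[2..3] ⇒ +0.003443 -0.132128 = -0.128685;  D = -0.049065-0.118964i
d^3_{-1,0}: k∈[1..3] ⇒ +0.000352 -0.040469 +0.517667 = +0.477549;  D = -0.396866-0.265613i
d^3_{0,0}: k∈[0..3] ⇒ +0.000016 -0.005658 +0.217109 -0.925728 = -0.714260;  D = -0.714260+0.000000i
d^3_{1,0}: k∈[0..2] ⇒ -0.000352 +0.040469 -0.517667 = -0.477549;  D = +0.396866-0.265613i
d^3_{2,0}: k∈[0..1] ⇒ +0.003443 -0.132128 = -0.128685;  D = -0.049065+0.118964i
d^3_{3,0}: single k=0 term ⇒ -0.017415;  D = -0.003436-0.017073i
Y_3^{m'}(θ=0.7791,φ=5.2055) and Σ D·Y over m':
  (+0.0034-0.0171i)·(-0.1441-0.0132i)  (-0.0491-0.1190i)·(-0.1981+0.2994i)  (-0.3969-0.2656i)·(+0.1646+0.3063i)  (-0.7143+0.0000i)·(-0.1244+0.0000i)  (+0.3969-0.2656i)·(-0.1646+0.3063i)  (-0.0491+0.1190i)·(-0.1981-0.2994i)  (-0.0034-0.0171i)·(+0.1441-0.0132i)
Y_3^0(R⁻¹ n̂) = +0.210161-0.000000i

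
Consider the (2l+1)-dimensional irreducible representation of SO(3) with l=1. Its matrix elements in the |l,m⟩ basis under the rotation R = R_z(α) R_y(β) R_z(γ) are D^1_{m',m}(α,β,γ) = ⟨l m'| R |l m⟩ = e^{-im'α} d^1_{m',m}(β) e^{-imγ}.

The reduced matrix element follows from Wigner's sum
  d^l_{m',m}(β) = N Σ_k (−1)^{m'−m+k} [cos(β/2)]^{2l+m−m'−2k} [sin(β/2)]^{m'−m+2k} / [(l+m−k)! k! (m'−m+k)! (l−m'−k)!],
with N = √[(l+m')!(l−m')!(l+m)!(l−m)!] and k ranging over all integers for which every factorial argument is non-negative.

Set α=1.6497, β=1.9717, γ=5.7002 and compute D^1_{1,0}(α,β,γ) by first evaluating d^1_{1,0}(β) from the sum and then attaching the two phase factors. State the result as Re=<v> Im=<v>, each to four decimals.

Re=0.0513 Im=0.6490

Split into d^1_{1,0}(β=1.9717) × two z-phases.
c=cos(1.9717/2)=0.552155, s=sin(1.9717/2)=0.833742; N=√[2·1·1·1]=1.414214
Admissible k: 0..0 (factorial args all ≥0)
  k=0: (−1)^1·1.4142/(1)·0.5522^1·0.8337^1 = -0.651039
d^1_{1,0}(1.9717) = -0.651039
Attach z-rotation phases: D = e^{-i(1)(1.6497)}·(-0.651039)·e^{-i(0)(5.7002)} = +0.051316+0.649014i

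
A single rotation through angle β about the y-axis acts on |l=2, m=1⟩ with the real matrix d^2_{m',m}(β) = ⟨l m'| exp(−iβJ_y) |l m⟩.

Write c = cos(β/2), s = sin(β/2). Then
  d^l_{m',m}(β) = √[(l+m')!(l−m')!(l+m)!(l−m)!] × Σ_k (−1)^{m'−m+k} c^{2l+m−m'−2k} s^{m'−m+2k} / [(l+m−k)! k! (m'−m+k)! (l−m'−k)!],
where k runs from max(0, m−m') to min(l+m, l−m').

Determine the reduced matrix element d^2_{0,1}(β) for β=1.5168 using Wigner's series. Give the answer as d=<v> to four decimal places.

d=0.0660

d^2_{0,1}(β=1.5168) via Wigner's sum:
With c≡cos(β/2)=0.725937 and s≡sin(β/2)=0.687761, N=[2·2·6·1]^{1/2}=4.898979
Admissible k: 1..2 (factorial args all ≥0)
  k=1: (−1)^0·4.8990/(2)·0.7259^3·0.6878^1 = +0.644482
  k=2: (−1)^1·4.8990/(2)·0.7259^1·0.6878^3 = -0.578478
d^2_{0,1}(1.5168) = +0.644482 -0.578478 = +0.066003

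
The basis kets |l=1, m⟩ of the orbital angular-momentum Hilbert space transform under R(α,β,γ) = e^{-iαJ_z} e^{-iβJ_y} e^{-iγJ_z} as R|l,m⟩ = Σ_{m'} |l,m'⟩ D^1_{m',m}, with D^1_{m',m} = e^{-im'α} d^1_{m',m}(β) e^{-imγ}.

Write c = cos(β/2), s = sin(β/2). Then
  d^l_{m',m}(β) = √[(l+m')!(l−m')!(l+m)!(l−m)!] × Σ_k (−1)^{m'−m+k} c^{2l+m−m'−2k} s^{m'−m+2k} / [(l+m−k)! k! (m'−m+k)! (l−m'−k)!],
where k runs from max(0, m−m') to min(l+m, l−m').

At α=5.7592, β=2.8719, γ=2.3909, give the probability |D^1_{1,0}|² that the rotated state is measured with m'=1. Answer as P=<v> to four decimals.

First d^1_{1,0}(β=2.8719), then the phase factors e^{-i(1)α} and e^{-i(0)γ}:
Half-angle: c=0.134438, s=0.990922. N=√(2·1·1·1)=1.414214
Admissible k: 0..0 (factorial args all ≥0)
  k=0: (−1)^1·1.4142/(1)·0.1344^1·0.9909^1 = -0.188398
d^1_{1,0}(2.8719) = -0.188398
|D^1_{1,0}|² = |d^1_{1,0}(β)|² = (-0.188398)² = 0.035494 (the z-rotation phases have unit modulus)

P=0.0355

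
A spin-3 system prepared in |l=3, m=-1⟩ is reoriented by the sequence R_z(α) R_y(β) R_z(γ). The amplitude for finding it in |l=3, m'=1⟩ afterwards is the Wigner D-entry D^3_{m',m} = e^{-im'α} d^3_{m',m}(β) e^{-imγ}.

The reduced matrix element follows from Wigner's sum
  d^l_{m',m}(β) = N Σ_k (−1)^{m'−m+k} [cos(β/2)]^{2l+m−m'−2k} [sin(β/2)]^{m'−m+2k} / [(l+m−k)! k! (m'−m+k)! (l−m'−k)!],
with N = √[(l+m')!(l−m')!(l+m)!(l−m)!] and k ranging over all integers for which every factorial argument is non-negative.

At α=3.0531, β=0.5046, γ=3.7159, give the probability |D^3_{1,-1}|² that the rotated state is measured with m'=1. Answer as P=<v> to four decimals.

Split into d^3_{1,-1}(β=0.5046) × two z-phases.
With c≡cos(β/2)=0.968341 and s≡sin(β/2)=0.249632, N=[24·2·2·24]^{1/2}=48.000000
The bounds max(0,m−m')=0 and min(l+m,l−m')=2 give 3 terms
  k=0: (−1)^2·48.0000/(8)·0.9683^4·0.2496^2 = +0.328749
  k=1: (−1)^3·48.0000/(6)·0.9683^2·0.2496^4 = -0.029130
  k=2: (−1)^4·48.0000/(48)·0.9683^0·0.2496^6 = +0.000242
d^3_{1,-1}(0.5046) = +0.328749 -0.029130 +0.000242 = +0.299860
|D^3_{1,-1}|² = |d^3_{1,-1}(β)|² = (+0.299860)² = 0.089916 (the z-rotation phases have unit modulus)

P=0.0899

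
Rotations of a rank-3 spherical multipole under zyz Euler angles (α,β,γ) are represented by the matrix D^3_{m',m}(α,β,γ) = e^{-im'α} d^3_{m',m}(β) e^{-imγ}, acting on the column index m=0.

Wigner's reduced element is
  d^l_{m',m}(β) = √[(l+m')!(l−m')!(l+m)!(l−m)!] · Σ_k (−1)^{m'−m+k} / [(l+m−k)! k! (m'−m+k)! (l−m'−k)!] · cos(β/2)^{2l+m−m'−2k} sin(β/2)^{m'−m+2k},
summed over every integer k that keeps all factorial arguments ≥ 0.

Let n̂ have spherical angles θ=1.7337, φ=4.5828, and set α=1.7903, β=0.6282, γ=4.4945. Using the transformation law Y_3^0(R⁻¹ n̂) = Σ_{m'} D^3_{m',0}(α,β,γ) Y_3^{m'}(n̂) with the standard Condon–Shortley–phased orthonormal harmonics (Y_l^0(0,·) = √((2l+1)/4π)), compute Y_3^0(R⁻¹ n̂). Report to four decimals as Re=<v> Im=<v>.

Need the full column D^3_{m',0} for m'=−3..3 at α=1.7903, β=0.6282, γ=4.4945.
cos(β/2)=0.951075, sin(β/2)=0.308961
d^3_{-3,0}: single k=3 term ⇒ +0.113467;  D = +0.069435-0.089741i
d^3_{-2,0}: k∈[2..3] ⇒ +0.427785 -0.045144 = +0.382641;  D = -0.346357-0.162638i
d^3_{-1,0}: k∈[1..3] ⇒ +0.832851 -0.263673 +0.009275 = +0.578453;  D = -0.125955+0.564574i
d^3_{0,0}: k∈[0..3] ⇒ +0.740096 -0.702923 +0.074180 -0.000870 = +0.110483;  D = +0.110483+0.000000i
d^3_{1,0}: k∈[0..2] ⇒ -0.832851 +0.263673 -0.009275 = -0.578453;  D = +0.125955+0.564574i
d^3_{2,0}: k∈[0..1] ⇒ +0.427785 -0.045144 = +0.382641;  D = -0.346357+0.162638i
d^3_{3,0}: single k=0 term ⇒ -0.113467;  D = -0.069435-0.089741i
Y_3^{m'}(θ=1.7337,φ=4.5828) and Σ D·Y over m':
  (+0.0694-0.0897i)·(+0.1519-0.3710i)  (-0.3464-0.1626i)·(+0.1560+0.0414i)  (-0.1260+0.5646i)·(+0.0358-0.2746i)  (+0.1105+0.0000i)·(+0.1736+0.0000i)  (+0.1260+0.5646i)·(-0.0358-0.2746i)  (-0.3464+0.1626i)·(+0.1560-0.0414i)  (-0.0694-0.0897i)·(-0.1519-0.3710i)
Y_3^0(R⁻¹ n̂) = +0.180183+0.000000i

Re=0.1802 Im=0.0000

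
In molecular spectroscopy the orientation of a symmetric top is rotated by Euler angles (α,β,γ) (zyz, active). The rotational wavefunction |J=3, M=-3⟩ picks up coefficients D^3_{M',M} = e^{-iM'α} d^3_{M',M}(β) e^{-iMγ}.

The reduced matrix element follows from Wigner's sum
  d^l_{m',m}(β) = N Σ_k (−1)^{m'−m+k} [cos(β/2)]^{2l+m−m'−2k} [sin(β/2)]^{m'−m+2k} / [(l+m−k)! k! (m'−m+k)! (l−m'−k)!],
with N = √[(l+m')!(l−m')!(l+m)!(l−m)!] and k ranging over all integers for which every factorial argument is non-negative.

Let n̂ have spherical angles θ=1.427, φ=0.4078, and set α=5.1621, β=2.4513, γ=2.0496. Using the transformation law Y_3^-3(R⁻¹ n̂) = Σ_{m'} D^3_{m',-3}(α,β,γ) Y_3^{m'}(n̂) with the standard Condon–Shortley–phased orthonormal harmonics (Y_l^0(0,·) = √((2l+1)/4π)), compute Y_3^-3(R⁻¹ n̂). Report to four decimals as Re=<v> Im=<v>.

Re=0.2002 Im=0.3610

Need the full column D^3_{m',-3} for m'=−3..3 at α=5.1621, β=2.4513, γ=2.0496.
cos(β/2)=0.338334, sin(β/2)=0.941026
d^3_{-3,-3}: single k=0 term ⇒ +0.001500;  D = -0.001406+0.000523i
d^3_{-2,-3}: single k=0 term ⇒ -0.010219;  D = +0.007372+0.007077i
d^3_{-1,-3}: single k=0 term ⇒ +0.044940;  D = +0.013937-0.042724i
d^3_{0,-3}: single k=0 term ⇒ -0.144331;  D = -0.143029+0.019338i
d^3_{1,-3}: single k=0 term ⇒ +0.347652;  D = +0.191711+0.290015i
d^3_{2,-3}: single k=0 term ⇒ -0.611547;  D = +0.312837-0.525473i
d^3_{3,-3}: single k=0 term ⇒ +0.694400;  D = -0.691757-0.060529i
Y_3^{m'}(θ=1.427,φ=0.4078) and Σ D·Y over m':
  (-0.0014+0.0005i)·(+0.1377-0.3803i)  (+0.0074+0.0071i)·(+0.0983-0.1044i)  (+0.0139-0.0427i)·(-0.2635+0.1138i)  (-0.1430+0.0193i)·(-0.1549+0.0000i)  (+0.1917+0.2900i)·(+0.2635+0.1138i)  (+0.3128-0.5255i)·(+0.0983+0.1044i)  (-0.6918-0.0605i)·(-0.1377-0.3803i)
Y_3^-3(R⁻¹ n̂) = +0.200194+0.361014i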